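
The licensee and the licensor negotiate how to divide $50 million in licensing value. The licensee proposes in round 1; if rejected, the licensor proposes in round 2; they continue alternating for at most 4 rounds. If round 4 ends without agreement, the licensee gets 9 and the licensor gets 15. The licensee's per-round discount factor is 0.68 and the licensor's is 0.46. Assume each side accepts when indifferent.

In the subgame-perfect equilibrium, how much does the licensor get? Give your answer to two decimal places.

Round 4 (the licensor proposes): the licensee gets 9 if talks fail, so the licensor offers 9 and keeps 41.
Round 3 (the licensee proposes): the licensor can get 41 next round, worth 0.46 × 41 = 18.86 now. The licensee offers 18.86 and keeps 50 − 18.86 = 31.14.
Round 2 (the licensor proposes): the licensee can get 31.14 next round, worth 0.68 × 31.14 = 21.1752 now; the licensor offers that and keeps 28.8248.
Round 1 (the licensee proposes): the licensor can get 28.8248 next round, worth 0.46 × 28.8248 = 13.259408 now, so the licensee offers 13.259408, keeping 36.740592.

13.26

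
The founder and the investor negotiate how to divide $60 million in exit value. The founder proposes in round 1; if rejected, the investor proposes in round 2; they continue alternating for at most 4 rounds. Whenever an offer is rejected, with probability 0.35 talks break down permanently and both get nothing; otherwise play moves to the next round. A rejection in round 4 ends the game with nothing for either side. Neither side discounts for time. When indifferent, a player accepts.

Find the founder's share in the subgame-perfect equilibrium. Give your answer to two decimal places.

Round 4 (the investor proposes): the founder will accept anything ≥ 0, so the investor offers 0 and keeps 60.
Round 3 (the founder proposes): rejecting gives the investor an expected 0.65 × 60 = 39; the founder offers that and keeps 21.
Round 2 (the investor proposes): rejecting gives the founder an expected 0.65 × 21 = 13.65; the investor offers that and keeps 46.35.
Round 1 (the founder proposes): rejecting gives the investor an expected 0.65 × 46.35 = 30.1275. The founder offers 30.1275 and keeps 60 − 30.1275 = 29.8725.

29.87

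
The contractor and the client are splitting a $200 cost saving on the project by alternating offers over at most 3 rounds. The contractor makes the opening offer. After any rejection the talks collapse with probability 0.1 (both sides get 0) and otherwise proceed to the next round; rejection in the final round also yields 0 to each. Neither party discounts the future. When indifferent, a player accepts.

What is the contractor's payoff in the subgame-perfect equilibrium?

182

By backward induction:
Round 3 (the contractor proposes): rejection yields 0 for the client; the contractor offers 0 and keeps 200.
Round 2 (the client proposes): rejecting gives the contractor an expected 0.9 × 200 = 180. The client offers 180 and keeps 200 − 180 = 20.
Round 1 (the contractor proposes): rejecting gives the client an expected 0.9 × 20 = 18. The contractor offers 18 and keeps 200 − 18 = 182.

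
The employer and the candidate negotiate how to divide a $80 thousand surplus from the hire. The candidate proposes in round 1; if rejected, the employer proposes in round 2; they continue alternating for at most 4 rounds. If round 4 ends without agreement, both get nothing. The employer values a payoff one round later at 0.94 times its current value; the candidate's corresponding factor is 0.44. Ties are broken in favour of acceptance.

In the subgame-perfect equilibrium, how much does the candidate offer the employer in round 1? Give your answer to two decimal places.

73.21

Round 4 (the employer proposes): rejection yields 0 for the candidate; the employer offers 0 and keeps 80.
Round 3 (the candidate proposes): the employer can get 80 next round, worth 0.94 × 80 = 75.2 now; the candidate offers that and keeps 4.8.
Round 2 (the employer proposes): the candidate can get 4.8 next round, worth 0.44 × 4.8 = 2.112 now; the employer offers that and keeps 77.888.
Round 1 (the candidate proposes): the employer can get 77.888 next round, worth 0.94 × 77.888 = 73.21472 now. The candidate offers 73.21472 and keeps 80 − 73.21472 = 6.78528.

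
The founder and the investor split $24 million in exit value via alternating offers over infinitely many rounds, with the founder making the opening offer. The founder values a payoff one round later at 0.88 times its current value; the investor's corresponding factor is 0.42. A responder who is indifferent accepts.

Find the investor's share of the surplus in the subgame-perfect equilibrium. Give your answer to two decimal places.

Let x be the founder's share when the founder proposes and y be the investor's share when the investor proposes.
The investor accepts iff offered ≥ 0.42·y, so x = 24 − 0.42y. Symmetrically y = 24 − 0.88x.
Substituting: x = 24 − 0.42(24 − 0.88x), giving x(1 − 0.88·0.42) = 24(1 − 0.42).
So x = 24 × 0.58 / 0.6304 ≈ 22.0812, and the investor receives 24 − x ≈ 1.9188.

1.92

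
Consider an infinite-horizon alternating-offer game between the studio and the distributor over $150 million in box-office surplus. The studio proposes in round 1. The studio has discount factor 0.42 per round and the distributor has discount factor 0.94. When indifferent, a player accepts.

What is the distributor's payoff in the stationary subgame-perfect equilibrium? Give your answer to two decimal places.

135.13

In a stationary SPE each proposer offers the other exactly their discounted continuation value.
If the studio keeps x when proposing and the distributor keeps y when proposing, then x = 150 − 0.94y and y = 150 − 0.42x.
Solving: x = 150(1 − 0.94) / (1 − 0.42·0.94) = 9 / 0.6052 ≈ 14.8711.
The distributor gets 150 − 14.8711 ≈ 135.1289.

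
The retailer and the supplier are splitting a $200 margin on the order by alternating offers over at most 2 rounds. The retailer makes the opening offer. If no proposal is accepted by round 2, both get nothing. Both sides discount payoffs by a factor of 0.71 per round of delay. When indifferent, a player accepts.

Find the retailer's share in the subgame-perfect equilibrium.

58

Solve by backward induction from round 2.
Round 2 (the supplier proposes): rejection yields 0 for the retailer; the supplier offers 0 and keeps 200.
Round 1 (the retailer proposes): the supplier can get 200 next round, worth 0.71 × 200 = 142 now. The retailer offers 142 and keeps 200 − 142 = 58.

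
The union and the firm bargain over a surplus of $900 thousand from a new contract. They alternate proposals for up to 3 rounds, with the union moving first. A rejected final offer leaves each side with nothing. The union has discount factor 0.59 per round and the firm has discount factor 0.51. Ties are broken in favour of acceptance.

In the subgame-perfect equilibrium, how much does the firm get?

Round 3 (the union proposes): the firm will accept anything ≥ 0, so the union offers 0 and keeps 900.
Round 2 (the firm proposes): the union can get 900 next round, worth 0.59 × 900 = 531 now, so the firm offers 531, keeping 369.
Round 1 (the union proposes): the firm can get 369 next round, worth 0.51 × 369 = 188.19 now; the union offers that and keeps 711.81.

188.19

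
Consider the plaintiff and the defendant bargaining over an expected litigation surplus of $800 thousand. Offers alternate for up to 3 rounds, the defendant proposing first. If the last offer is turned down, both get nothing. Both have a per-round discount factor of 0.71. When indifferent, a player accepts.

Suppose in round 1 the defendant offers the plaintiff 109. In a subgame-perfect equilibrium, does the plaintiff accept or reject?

Reject

Work out the plaintiff's continuation value if the offer is rejected.
Round 3 (the defendant proposes): rejection yields 0 for the plaintiff; the defendant offers 0 and keeps 800.
Round 2 (the plaintiff proposes): the defendant can get 800 next round, worth 0.71 × 800 = 568 now, so the plaintiff offers 568, keeping 232.
So by rejecting in round 1, the plaintiff gets 232 next round, worth 0.71 × 232 = 164.72 now.
Offer 109 < 164.72, so the plaintiff rejects.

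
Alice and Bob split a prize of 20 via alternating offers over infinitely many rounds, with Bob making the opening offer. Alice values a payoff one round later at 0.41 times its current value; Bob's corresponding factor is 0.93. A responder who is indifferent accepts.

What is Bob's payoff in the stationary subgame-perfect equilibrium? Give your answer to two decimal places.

When Bob proposes, Alice accepts any offer worth at least 0.41 times what Alice would get by proposing next round; and vice versa.
This gives x = 20 − 0.41y and y = 20 − 0.93x, where x and y are each side's share when it proposes.
Hence (1 − 0.41·0.93)x = 20(1 − 0.41), i.e. 0.6187·x = 11.8.
x ≈ 19.0722; Alice's share is 20 − x ≈ 0.9278.

19.07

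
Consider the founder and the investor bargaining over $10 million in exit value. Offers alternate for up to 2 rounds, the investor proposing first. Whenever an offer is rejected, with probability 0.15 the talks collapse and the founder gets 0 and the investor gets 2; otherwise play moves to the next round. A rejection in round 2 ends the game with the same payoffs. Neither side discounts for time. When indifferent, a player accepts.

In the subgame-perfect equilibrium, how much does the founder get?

6.8

Round 2 (the founder proposes): the investor gets 2 if talks fail, so the founder offers 2 and keeps 8.
Round 1 (the investor proposes): rejecting gives the founder an expected 0.85 × 8 = 6.8, so the investor offers 6.8, keeping 3.2.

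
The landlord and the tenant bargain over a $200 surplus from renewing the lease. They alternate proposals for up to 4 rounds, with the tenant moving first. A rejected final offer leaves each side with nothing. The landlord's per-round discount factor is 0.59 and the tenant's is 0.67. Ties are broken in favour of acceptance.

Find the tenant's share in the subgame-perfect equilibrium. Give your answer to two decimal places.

Solve by backward induction from round 4.
Round 4 (the landlord proposes): the tenant will accept anything ≥ 0, so the landlord offers 0 and keeps 200.
Round 3 (the tenant proposes): the landlord can get 200 next round, worth 0.59 × 200 = 118 now, so the tenant offers 118, keeping 82.
Round 2 (the landlord proposes): the tenant can get 82 next round, worth 0.67 × 82 = 54.94 now, so the landlord offers 54.94, keeping 145.06.
Round 1 (the tenant proposes): the landlord can get 145.06 next round, worth 0.59 × 145.06 = 85.5854 now; the tenant offers that and keeps 114.4146.

114.41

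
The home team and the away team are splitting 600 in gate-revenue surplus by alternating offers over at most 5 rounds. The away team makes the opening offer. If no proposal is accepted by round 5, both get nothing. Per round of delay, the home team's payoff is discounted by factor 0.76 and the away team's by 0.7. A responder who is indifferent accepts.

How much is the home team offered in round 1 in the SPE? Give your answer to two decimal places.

209.58

Work backward from the last round.
Round 5 (the away team proposes): the home team will accept anything ≥ 0, so the away team offers 0 and keeps 600.
Round 4 (the home team proposes): the away team can get 600 next round, worth 0.7 × 600 = 420 now. The home team offers 420 and keeps 600 − 420 = 180.
Round 3 (the away team proposes): the home team can get 180 next round, worth 0.76 × 180 = 136.8 now. The away team offers 136.8 and keeps 600 − 136.8 = 463.2.
Round 2 (the home team proposes): the away team can get 463.2 next round, worth 0.7 × 463.2 = 324.24 now; the home team offers that and keeps 275.76.
Round 1 (the away team proposes): the home team can get 275.76 next round, worth 0.76 × 275.76 = 209.5776 now. The away team offers 209.5776 and keeps 600 − 209.5776 = 390.4224.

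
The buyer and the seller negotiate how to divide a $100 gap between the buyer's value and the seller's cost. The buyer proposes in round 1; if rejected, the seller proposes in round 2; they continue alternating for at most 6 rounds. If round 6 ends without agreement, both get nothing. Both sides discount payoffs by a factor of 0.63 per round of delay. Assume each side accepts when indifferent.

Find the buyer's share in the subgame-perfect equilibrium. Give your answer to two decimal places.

57.51

By backward induction:
Round 6 (the seller proposes): rejection yields 0 for the buyer; the seller offers 0 and keeps 100.
Round 5 (the buyer proposes): the seller can get 100 next round, worth 0.63 × 100 = 63 now; the buyer offers that and keeps 37.
Round 4 (the seller proposes): the buyer can get 37 next round, worth 0.63 × 37 = 23.31 now. The seller offers 23.31 and keeps 100 − 23.31 = 76.69.
Round 3 (the buyer proposes): the seller can get 76.69 next round, worth 0.63 × 76.69 = 48.3147 now. The buyer offers 48.3147 and keeps 100 − 48.3147 = 51.6853.
Round 2 (the seller proposes): the buyer can get 51.6853 next round, worth 0.63 × 51.6853 = 32.561739 now. The seller offers 32.561739 and keeps 100 − 32.561739 = 67.438261.
Round 1 (the buyer proposes): the seller can get 67.438261 next round, worth 0.63 × 67.438261 = 42.48610443 now. The buyer offers 42.48610443 and keeps 100 − 42.48610443 = 57.51389557.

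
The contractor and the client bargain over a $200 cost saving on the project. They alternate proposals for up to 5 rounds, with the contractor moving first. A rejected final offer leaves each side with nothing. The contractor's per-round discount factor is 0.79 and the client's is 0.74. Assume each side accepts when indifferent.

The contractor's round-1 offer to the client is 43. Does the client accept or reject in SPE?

Round 5 (the contractor proposes): the client will accept anything ≥ 0, so the contractor offers 0 and keeps 200.
Round 4 (the client proposes): the contractor can get 200 next round, worth 0.79 × 200 = 158 now. The client offers 158 and keeps 200 − 158 = 42.
Round 3 (the contractor proposes): the client can get 42 next round, worth 0.74 × 42 = 31.08 now. The contractor offers 31.08 and keeps 200 − 31.08 = 168.92.
Round 2 (the client proposes): the contractor can get 168.92 next round, worth 0.79 × 168.92 = 133.4468 now, so the client offers 133.4468, keeping 66.5532.
So by rejecting in round 1, the client gets 66.5532 next round, worth 0.74 × 66.5532 = 49.249368 now.
Offer 43 < 49.249368, so the client rejects.

Reject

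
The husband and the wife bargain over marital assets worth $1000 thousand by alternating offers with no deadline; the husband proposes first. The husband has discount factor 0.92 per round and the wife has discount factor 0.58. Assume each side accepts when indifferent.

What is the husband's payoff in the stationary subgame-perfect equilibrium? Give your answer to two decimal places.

When the husband proposes, the wife accepts any offer worth at least 0.58 times what the wife would get by proposing next round; and vice versa.
This gives x = 1000 − 0.58y and y = 1000 − 0.92x, where x and y are each side's share when it proposes.
Hence (1 − 0.58·0.92)x = 1000(1 − 0.58), i.e. 0.4664·x = 420.
x ≈ 900.5146; the wife's share is 1000 − x ≈ 99.4854.

900.51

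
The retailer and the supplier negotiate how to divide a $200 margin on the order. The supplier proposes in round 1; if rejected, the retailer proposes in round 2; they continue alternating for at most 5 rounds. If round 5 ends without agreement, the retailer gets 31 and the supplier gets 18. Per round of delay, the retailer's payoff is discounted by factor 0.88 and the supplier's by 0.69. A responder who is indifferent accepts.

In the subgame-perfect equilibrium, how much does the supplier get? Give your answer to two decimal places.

100.88

Round 5 (the supplier proposes): the retailer gets 31 if talks fail, so the supplier offers 31 and keeps 169.
Round 4 (the retailer proposes): the supplier can get 169 next round, worth 0.69 × 169 = 116.61 now, so the retailer offers 116.61, keeping 83.39.
Round 3 (the supplier proposes): the retailer can get 83.39 next round, worth 0.88 × 83.39 = 73.3832 now; the supplier offers that and keeps 126.6168.
Round 2 (the retailer proposes): the supplier can get 126.6168 next round, worth 0.69 × 126.6168 = 87.365592 now. The retailer offers 87.365592 and keeps 200 − 87.365592 = 112.634408.
Round 1 (the supplier proposes): the retailer can get 112.634408 next round, worth 0.88 × 112.634408 = 99.11827904 now; the supplier offers that and keeps 100.88172096.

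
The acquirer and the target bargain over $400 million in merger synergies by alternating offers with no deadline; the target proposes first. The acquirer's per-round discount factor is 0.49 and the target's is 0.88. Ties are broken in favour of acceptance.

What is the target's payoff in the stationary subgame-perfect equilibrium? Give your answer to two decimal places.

358.65

Let x be the target's share when the target proposes and y be the acquirer's share when the acquirer proposes.
The acquirer accepts iff offered ≥ 0.49·y, so x = 400 − 0.49y. Symmetrically y = 400 − 0.88x.
Substituting: x = 400 − 0.49(400 − 0.88x), giving x(1 − 0.88·0.49) = 400(1 − 0.49).
So x = 400 × 0.51 / 0.5688 ≈ 358.6498, and the acquirer receives 400 − x ≈ 41.3502.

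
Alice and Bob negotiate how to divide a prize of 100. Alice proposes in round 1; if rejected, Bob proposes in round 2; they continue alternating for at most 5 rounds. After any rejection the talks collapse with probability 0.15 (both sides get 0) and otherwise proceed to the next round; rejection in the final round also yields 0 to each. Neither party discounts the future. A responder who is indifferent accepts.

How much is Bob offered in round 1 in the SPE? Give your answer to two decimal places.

21.96

By backward induction:
Round 5 (Alice proposes): Bob will accept anything ≥ 0, so Alice offers 0 and keeps 100.
Round 4 (Bob proposes): rejecting gives Alice an expected 0.85 × 100 = 85, so Bob offers 85, keeping 15.
Round 3 (Alice proposes): rejecting gives Bob an expected 0.85 × 15 = 12.75, so Alice offers 12.75, keeping 87.25.
Round 2 (Bob proposes): rejecting gives Alice an expected 0.85 × 87.25 = 74.1625. Bob offers 74.1625 and keeps 100 − 74.1625 = 25.8375.
Round 1 (Alice proposes): rejecting gives Bob an expected 0.85 × 25.8375 = 21.961875; Alice offers that and keeps 78.038125.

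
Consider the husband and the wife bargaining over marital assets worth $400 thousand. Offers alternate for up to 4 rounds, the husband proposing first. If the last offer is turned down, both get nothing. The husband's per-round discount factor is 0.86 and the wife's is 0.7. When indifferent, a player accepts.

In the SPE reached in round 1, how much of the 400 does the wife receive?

Round 4 (the wife proposes): the husband will accept anything ≥ 0, so the wife offers 0 and keeps 400.
Round 3 (the husband proposes): the wife can get 400 next round, worth 0.7 × 400 = 280 now. The husband offers 280 and keeps 400 − 280 = 120.
Round 2 (the wife proposes): the husband can get 120 next round, worth 0.86 × 120 = 103.2 now; the wife offers that and keeps 296.8.
Round 1 (the husband proposes): the wife can get 296.8 next round, worth 0.7 × 296.8 = 207.76 now. The husband offers 207.76 and keeps 400 − 207.76 = 192.24.

207.76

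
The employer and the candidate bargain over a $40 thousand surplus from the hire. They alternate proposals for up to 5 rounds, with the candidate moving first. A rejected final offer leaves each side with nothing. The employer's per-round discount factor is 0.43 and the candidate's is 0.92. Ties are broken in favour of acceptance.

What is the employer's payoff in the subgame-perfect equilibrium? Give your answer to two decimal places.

Round 5 (the candidate proposes): the employer will accept anything ≥ 0, so the candidate offers 0 and keeps 40.
Round 4 (the employer proposes): the candidate can get 40 next round, worth 0.92 × 40 = 36.8 now; the employer offers that and keeps 3.2.
Round 3 (the candidate proposes): the employer can get 3.2 next round, worth 0.43 × 3.2 = 1.376 now. The candidate offers 1.376 and keeps 40 − 1.376 = 38.624.
Round 2 (the employer proposes): the candidate can get 38.624 next round, worth 0.92 × 38.624 = 35.53408 now; the employer offers that and keeps 4.46592.
Round 1 (the candidate proposes): the employer can get 4.46592 next round, worth 0.43 × 4.46592 = 1.9203456 now; the candidate offers that and keeps 38.0796544.

1.92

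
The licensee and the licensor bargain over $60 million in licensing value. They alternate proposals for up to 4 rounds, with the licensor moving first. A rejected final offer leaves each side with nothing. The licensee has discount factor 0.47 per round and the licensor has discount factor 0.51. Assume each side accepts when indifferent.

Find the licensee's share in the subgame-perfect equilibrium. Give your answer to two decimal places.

Round 4 (the licensee proposes): the licensor will accept anything ≥ 0, so the licensee offers 0 and keeps 60.
Round 3 (the licensor proposes): the licensee can get 60 next round, worth 0.47 × 60 = 28.2 now. The licensor offers 28.2 and keeps 60 − 28.2 = 31.8.
Round 2 (the licensee proposes): the licensor can get 31.8 next round, worth 0.51 × 31.8 = 16.218 now. The licensee offers 16.218 and keeps 60 − 16.218 = 43.782.
Round 1 (the licensor proposes): the licensee can get 43.782 next round, worth 0.47 × 43.782 = 20.57754 now, so the licensor offers 20.57754, keeping 39.42246.

20.58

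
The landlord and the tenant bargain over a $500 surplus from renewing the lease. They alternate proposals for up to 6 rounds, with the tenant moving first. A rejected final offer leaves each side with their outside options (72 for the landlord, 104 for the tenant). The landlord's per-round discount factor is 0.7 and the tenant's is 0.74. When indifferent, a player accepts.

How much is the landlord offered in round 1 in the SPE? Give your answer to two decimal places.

212.52

Round 6 (the landlord proposes): the tenant gets 104 if talks fail, so the landlord offers 104 and keeps 396.
Round 5 (the tenant proposes): the landlord can get 396 next round, worth 0.7 × 396 = 277.2 now, so the tenant offers 277.2, keeping 222.8.
Round 4 (the landlord proposes): the tenant can get 222.8 next round, worth 0.74 × 222.8 = 164.872 now. The landlord offers 164.872 and keeps 500 − 164.872 = 335.128.
Round 3 (the tenant proposes): the landlord can get 335.128 next round, worth 0.7 × 335.128 = 234.5896 now. The tenant offers 234.5896 and keeps 500 − 234.5896 = 265.4104.
Round 2 (the landlord proposes): the tenant can get 265.4104 next round, worth 0.74 × 265.4104 = 196.403696 now, so the landlord offers 196.403696, keeping 303.596304.
Round 1 (the tenant proposes): the landlord can get 303.596304 next round, worth 0.7 × 303.596304 = 212.5174128 now, so the tenant offers 212.5174128, keeping 287.4825872.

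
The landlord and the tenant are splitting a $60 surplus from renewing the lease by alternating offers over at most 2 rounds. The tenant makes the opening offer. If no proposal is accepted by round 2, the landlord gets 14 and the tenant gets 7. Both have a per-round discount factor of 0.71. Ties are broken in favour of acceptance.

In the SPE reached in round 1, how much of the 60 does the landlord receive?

Round 2 (the landlord proposes): the tenant gets 7 if talks fail, so the landlord offers 7 and keeps 53.
Round 1 (the tenant proposes): the landlord can get 53 next round, worth 0.71 × 53 = 37.63 now; the tenant offers that and keeps 22.37.

37.63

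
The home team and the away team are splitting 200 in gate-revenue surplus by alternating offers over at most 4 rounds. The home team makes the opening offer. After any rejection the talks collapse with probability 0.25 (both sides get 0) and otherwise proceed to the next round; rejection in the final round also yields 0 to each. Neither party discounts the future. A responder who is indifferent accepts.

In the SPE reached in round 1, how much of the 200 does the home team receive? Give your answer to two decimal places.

78.13

Round 4 (the away team proposes): the home team will accept anything ≥ 0, so the away team offers 0 and keeps 200.
Round 3 (the home team proposes): rejecting gives the away team an expected 0.75 × 200 = 150; the home team offers that and keeps 50.
Round 2 (the away team proposes): rejecting gives the home team an expected 0.75 × 50 = 37.5, so the away team offers 37.5, keeping 162.5.
Round 1 (the home team proposes): rejecting gives the away team an expected 0.75 × 162.5 = 121.875; the home team offers that and keeps 78.125.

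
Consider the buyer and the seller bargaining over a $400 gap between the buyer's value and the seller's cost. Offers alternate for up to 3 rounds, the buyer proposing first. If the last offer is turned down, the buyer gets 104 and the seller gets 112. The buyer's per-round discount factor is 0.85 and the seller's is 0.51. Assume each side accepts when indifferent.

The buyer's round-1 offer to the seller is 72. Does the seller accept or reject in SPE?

Round 3 (the buyer proposes): the seller gets 112 if talks fail, so the buyer offers 112 and keeps 288.
Round 2 (the seller proposes): the buyer can get 288 next round, worth 0.85 × 288 = 244.8 now; the seller offers that and keeps 155.2.
So by rejecting in round 1, the seller gets 155.2 next round, worth 0.51 × 155.2 = 79.152 now.
Offer 72 < 79.152, so the seller rejects.

Reject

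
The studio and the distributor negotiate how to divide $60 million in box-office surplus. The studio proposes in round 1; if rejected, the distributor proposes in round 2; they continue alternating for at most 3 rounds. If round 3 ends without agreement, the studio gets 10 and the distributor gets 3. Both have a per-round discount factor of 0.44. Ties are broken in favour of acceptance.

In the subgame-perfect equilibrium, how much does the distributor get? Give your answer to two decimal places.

Round 3 (the studio proposes): the distributor gets 3 if talks fail, so the studio offers 3 and keeps 57.
Round 2 (the distributor proposes): the studio can get 57 next round, worth 0.44 × 57 = 25.08 now. The distributor offers 25.08 and keeps 60 − 25.08 = 34.92.
Round 1 (the studio proposes): the distributor can get 34.92 next round, worth 0.44 × 34.92 = 15.3648 now, so the studio offers 15.3648, keeping 44.6352.

15.36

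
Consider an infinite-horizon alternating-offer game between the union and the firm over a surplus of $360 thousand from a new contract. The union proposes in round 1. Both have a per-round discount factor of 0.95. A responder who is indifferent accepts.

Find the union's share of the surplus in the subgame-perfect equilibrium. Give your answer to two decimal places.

When the union proposes, the firm accepts any offer worth at least 0.95 times what the firm would get by proposing next round; and vice versa.
This gives x = 360 − 0.95y and y = 360 − 0.95x, where x and y are each side's share when it proposes.
Hence (1 − 0.95·0.95)x = 360(1 − 0.95), i.e. 0.0975·x = 18.
x ≈ 184.6154; the firm's share is 360 − x ≈ 175.3846.

184.62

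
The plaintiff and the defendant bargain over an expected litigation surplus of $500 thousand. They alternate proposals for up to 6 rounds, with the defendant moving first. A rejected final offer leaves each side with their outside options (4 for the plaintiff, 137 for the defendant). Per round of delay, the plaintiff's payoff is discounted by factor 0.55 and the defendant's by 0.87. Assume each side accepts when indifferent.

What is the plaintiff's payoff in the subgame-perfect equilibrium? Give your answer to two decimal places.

98.57

Round 6 (the plaintiff proposes): the defendant gets 137 if talks fail, so the plaintiff offers 137 and keeps 363.
Round 5 (the defendant proposes): the plaintiff can get 363 next round, worth 0.55 × 363 = 199.65 now; the defendant offers that and keeps 300.35.
Round 4 (the plaintiff proposes): the defendant can get 300.35 next round, worth 0.87 × 300.35 = 261.3045 now, so the plaintiff offers 261.3045, keeping 238.6955.
Round 3 (the defendant proposes): the plaintiff can get 238.6955 next round, worth 0.55 × 238.6955 = 131.282525 now, so the defendant offers 131.282525, keeping 368.717475.
Round 2 (the plaintiff proposes): the defendant can get 368.717475 next round, worth 0.87 × 368.717475 = 320.78420325 now, so the plaintiff offers 320.78420325, keeping 179.21579675.
Round 1 (the defendant proposes): the plaintiff can get 179.21579675 next round, worth 0.55 × 179.21579675 = 98.5686882125 now; the defendant offers that and keeps 401.4313117875.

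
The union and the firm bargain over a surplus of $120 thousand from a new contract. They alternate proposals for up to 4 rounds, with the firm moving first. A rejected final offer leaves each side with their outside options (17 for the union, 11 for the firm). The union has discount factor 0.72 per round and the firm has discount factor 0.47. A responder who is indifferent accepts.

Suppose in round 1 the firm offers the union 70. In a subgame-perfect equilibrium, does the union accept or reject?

Work out the union's continuation value if the offer is rejected.
Round 4 (the union proposes): the firm gets 11 if talks fail, so the union offers 11 and keeps 109.
Round 3 (the firm proposes): the union can get 109 next round, worth 0.72 × 109 = 78.48 now. The firm offers 78.48 and keeps 120 − 78.48 = 41.52.
Round 2 (the union proposes): the firm can get 41.52 next round, worth 0.47 × 41.52 = 19.5144 now; the union offers that and keeps 100.4856.
So by rejecting in round 1, the union gets 100.4856 next round, worth 0.72 × 100.4856 = 72.349632 now.
Offer 70 < 72.349632, so the union rejects.

Reject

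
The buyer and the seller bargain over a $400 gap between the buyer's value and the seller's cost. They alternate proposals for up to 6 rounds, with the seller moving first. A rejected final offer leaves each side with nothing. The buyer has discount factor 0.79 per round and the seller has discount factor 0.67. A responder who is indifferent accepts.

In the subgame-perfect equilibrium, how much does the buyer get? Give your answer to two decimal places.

Round 6 (the buyer proposes): the seller will accept anything ≥ 0, so the buyer offers 0 and keeps 400.
Round 5 (the seller proposes): the buyer can get 400 next round, worth 0.79 × 400 = 316 now, so the seller offers 316, keeping 84.
Round 4 (the buyer proposes): the seller can get 84 next round, worth 0.67 × 84 = 56.28 now. The buyer offers 56.28 and keeps 400 − 56.28 = 343.72.
Round 3 (the seller proposes): the buyer can get 343.72 next round, worth 0.79 × 343.72 = 271.5388 now, so the seller offers 271.5388, keeping 128.4612.
Round 2 (the buyer proposes): the seller can get 128.4612 next round, worth 0.67 × 128.4612 = 86.069004 now, so the buyer offers 86.069004, keeping 313.930996.
Round 1 (the seller proposes): the buyer can get 313.930996 next round, worth 0.79 × 313.930996 = 248.00548684 now; the seller offers that and keeps 151.99451316.

248.01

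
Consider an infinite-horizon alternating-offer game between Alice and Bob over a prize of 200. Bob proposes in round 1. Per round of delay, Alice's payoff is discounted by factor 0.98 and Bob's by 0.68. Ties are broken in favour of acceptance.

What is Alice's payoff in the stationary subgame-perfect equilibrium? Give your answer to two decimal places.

Let x be Bob's share when Bob proposes and y be Alice's share when Alice proposes.
Alice accepts iff offered ≥ 0.98·y, so x = 200 − 0.98y. Symmetrically y = 200 − 0.68x.
Substituting: x = 200 − 0.98(200 − 0.68x), giving x(1 − 0.68·0.98) = 200(1 − 0.98).
So x = 200 × 0.02 / 0.3336 ≈ 11.9904, and Alice receives 200 − x ≈ 188.0096.

188.01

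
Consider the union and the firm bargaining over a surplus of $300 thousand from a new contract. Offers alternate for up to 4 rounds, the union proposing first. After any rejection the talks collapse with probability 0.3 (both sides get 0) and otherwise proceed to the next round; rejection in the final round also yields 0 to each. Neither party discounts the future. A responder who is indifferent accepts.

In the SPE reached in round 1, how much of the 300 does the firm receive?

By backward induction:
Round 4 (the firm proposes): rejection yields 0 for the union; the firm offers 0 and keeps 300.
Round 3 (the union proposes): rejecting gives the firm an expected 0.7 × 300 = 210, so the union offers 210, keeping 90.
Round 2 (the firm proposes): rejecting gives the union an expected 0.7 × 90 = 63. The firm offers 63 and keeps 300 − 63 = 237.
Round 1 (the union proposes): rejecting gives the firm an expected 0.7 × 237 = 165.9. The union offers 165.9 and keeps 300 − 165.9 = 134.1.

165.9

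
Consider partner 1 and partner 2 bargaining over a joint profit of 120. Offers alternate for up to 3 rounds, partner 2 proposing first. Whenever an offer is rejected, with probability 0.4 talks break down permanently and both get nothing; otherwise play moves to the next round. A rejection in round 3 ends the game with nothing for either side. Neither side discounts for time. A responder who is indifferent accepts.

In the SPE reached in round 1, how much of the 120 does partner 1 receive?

28.8

Round 3 (partner 2 proposes): rejection yields 0 for partner 1; partner 2 offers 0 and keeps 120.
Round 2 (partner 1 proposes): rejecting gives partner 2 an expected 0.6 × 120 = 72. Partner 1 offers 72 and keeps 120 − 72 = 48.
Round 1 (partner 2 proposes): rejecting gives partner 1 an expected 0.6 × 48 = 28.8, so partner 2 offers 28.8, keeping 91.2.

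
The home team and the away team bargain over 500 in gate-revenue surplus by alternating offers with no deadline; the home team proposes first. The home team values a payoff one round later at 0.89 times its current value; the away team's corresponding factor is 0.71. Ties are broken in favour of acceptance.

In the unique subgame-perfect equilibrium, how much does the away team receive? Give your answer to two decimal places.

106.09

In a stationary SPE each proposer offers the other exactly their discounted continuation value.
If the home team keeps x when proposing and the away team keeps y when proposing, then x = 500 − 0.71y and y = 500 − 0.89x.
Solving: x = 500(1 − 0.71) / (1 − 0.89·0.71) = 145 / 0.3681 ≈ 393.9147.
The away team gets 500 − 393.9147 ≈ 106.0853.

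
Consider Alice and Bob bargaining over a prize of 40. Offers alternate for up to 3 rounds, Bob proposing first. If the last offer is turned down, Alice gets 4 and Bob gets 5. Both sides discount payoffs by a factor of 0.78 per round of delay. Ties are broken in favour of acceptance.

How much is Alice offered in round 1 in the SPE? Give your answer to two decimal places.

9.30

By backward induction:
Round 3 (Bob proposes): Alice gets 4 if talks fail, so Bob offers 4 and keeps 36.
Round 2 (Alice proposes): Bob can get 36 next round, worth 0.78 × 36 = 28.08 now. Alice offers 28.08 and keeps 40 − 28.08 = 11.92.
Round 1 (Bob proposes): Alice can get 11.92 next round, worth 0.78 × 11.92 = 9.2976 now, so Bob offers 9.2976, keeping 30.7024.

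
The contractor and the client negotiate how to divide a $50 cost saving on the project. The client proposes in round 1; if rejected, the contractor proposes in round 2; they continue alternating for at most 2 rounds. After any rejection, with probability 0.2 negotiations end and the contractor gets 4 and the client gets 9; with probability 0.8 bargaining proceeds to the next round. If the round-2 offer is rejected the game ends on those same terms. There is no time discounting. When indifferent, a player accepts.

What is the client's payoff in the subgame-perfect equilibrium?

By backward induction:
Round 2 (the contractor proposes): the client gets 9 if talks fail, so the contractor offers 9 and keeps 41.
Round 1 (the client proposes): rejecting gives the contractor an expected 0.8 × 41 + 0.2 × 4 = 33.6. The client offers 33.6 and keeps 50 − 33.6 = 16.4.

16.4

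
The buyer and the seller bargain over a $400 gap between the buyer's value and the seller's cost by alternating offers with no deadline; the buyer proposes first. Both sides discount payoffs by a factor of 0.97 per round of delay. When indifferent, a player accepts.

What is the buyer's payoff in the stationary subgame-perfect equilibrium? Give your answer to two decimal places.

203.05

When the buyer proposes, the seller accepts any offer worth at least 0.97 times what the seller would get by proposing next round; and vice versa.
This gives x = 400 − 0.97y and y = 400 − 0.97x, where x and y are each side's share when it proposes.
Hence (1 − 0.97·0.97)x = 400(1 − 0.97), i.e. 0.0591·x = 12.
x ≈ 203.0457; the seller's share is 400 − x ≈ 196.9543.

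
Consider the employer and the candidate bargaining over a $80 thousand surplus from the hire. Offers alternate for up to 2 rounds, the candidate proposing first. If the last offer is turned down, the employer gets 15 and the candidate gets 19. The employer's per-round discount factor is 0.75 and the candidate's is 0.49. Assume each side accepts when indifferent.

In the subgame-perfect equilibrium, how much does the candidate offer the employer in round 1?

45.75

Solve by backward induction from round 2.
Round 2 (the employer proposes): the candidate gets 19 if talks fail, so the employer offers 19 and keeps 61.
Round 1 (the candidate proposes): the employer can get 61 next round, worth 0.75 × 61 = 45.75 now. The candidate offers 45.75 and keeps 80 − 45.75 = 34.25.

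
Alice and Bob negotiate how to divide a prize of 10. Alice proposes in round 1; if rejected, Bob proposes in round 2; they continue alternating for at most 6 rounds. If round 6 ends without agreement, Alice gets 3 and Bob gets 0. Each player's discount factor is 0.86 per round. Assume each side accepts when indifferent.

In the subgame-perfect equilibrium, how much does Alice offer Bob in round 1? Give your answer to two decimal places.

Work backward from the last round.
Round 6 (Bob proposes): Alice gets 3 if talks fail, so Bob offers 3 and keeps 7.
Round 5 (Alice proposes): Bob can get 7 next round, worth 0.86 × 7 = 6.02 now. Alice offers 6.02 and keeps 10 − 6.02 = 3.98.
Round 4 (Bob proposes): Alice can get 3.98 next round, worth 0.86 × 3.98 = 3.4228 now; Bob offers that and keeps 6.5772.
Round 3 (Alice proposes): Bob can get 6.5772 next round, worth 0.86 × 6.5772 = 5.656392 now. Alice offers 5.656392 and keeps 10 − 5.656392 = 4.343608.
Round 2 (Bob proposes): Alice can get 4.343608 next round, worth 0.86 × 4.343608 = 3.73550288 now; Bob offers that and keeps 6.26449712.
Round 1 (Alice proposes): Bob can get 6.26449712 next round, worth 0.86 × 6.26449712 = 5.3874675232 now. Alice offers 5.3874675232 and keeps 10 − 5.3874675232 = 4.6125324768.

5.39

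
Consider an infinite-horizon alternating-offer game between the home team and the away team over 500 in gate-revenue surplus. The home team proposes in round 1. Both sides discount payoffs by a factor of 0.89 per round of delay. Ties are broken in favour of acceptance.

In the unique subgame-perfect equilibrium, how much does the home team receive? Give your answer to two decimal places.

Let x be the home team's share when the home team proposes and y be the away team's share when the away team proposes.
The away team accepts iff offered ≥ 0.89·y, so x = 500 − 0.89y. Symmetrically y = 500 − 0.89x.
Substituting: x = 500 − 0.89(500 − 0.89x), giving x(1 − 0.89·0.89) = 500(1 − 0.89).
So x = 500 × 0.11 / 0.2079 ≈ 264.5503, and the away team receives 500 − x ≈ 235.4497.

264.55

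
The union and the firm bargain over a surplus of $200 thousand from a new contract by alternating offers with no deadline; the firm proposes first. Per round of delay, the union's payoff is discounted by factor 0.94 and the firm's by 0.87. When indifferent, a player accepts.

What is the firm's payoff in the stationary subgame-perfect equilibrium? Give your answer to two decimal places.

65.86

Let x be the firm's share when the firm proposes and y be the union's share when the union proposes.
The union accepts iff offered ≥ 0.94·y, so x = 200 − 0.94y. Symmetrically y = 200 − 0.87x.
Substituting: x = 200 − 0.94(200 − 0.87x), giving x(1 − 0.87·0.94) = 200(1 − 0.94).
So x = 200 × 0.06 / 0.1822 ≈ 65.8617, and the union receives 200 − x ≈ 134.1383.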